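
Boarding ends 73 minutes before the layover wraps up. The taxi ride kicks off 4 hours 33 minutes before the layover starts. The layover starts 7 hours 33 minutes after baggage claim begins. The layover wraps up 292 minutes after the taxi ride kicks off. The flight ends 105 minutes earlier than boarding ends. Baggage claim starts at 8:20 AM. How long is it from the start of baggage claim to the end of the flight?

4 hours 54 minutes

The layover starts at 8:20 AM + 453 min = 3:53 PM.
The taxi ride starts at 3:53 PM − 273 min = 11:20 AM.
The layover ends at 11:20 AM + 292 min = 4:12 PM.
Boarding ends at 4:12 PM − 73 min = 2:59 PM.
The flight ends at 2:59 PM − 105 min = 1:14 PM.
From 8:20 AM to 1:14 PM is 4 hours 54 minutes.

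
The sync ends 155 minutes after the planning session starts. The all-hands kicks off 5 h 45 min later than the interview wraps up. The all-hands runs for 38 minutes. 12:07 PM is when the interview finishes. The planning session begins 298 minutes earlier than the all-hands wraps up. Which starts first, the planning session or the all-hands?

the planning session

The all-hands starts at 12:07 PM + 345 min = 5:52 PM.
The all-hands ends at 5:52 PM + 38 min = 6:30 PM.
The planning session starts at 6:30 PM − 298 min = 1:32 PM.
The planning session starts at 1:32 PM and the all-hands starts at 5:52 PM, so the planning session is first.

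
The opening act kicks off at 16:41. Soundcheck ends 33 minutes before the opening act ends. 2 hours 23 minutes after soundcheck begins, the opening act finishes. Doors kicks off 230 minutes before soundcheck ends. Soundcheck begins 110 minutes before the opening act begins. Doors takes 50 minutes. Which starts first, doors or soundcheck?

Soundcheck starts at 16:41 − 110 min = 14:51.
The opening act ends at 14:51 + 143 min = 17:14.
Soundcheck ends at 17:14 − 33 min = 16:41.
Doors starts at 16:41 − 230 min = 12:51.
Doors starts at 12:51 and soundcheck starts at 14:51, so doors is first.

doors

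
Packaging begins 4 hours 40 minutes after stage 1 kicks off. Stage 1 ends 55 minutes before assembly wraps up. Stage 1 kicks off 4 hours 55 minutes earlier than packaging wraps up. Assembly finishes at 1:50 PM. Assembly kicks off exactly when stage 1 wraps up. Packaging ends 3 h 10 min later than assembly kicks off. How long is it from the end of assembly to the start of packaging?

Stage 1 ends at 1:50 PM − 55 min = 12:55 PM.
So assembly starts at 12:55 PM.
Packaging ends at 12:55 PM + 190 min = 4:05 PM.
Stage 1 starts at 4:05 PM − 295 min = 11:10 AM.
Packaging starts at 11:10 AM + 280 min = 3:50 PM.
From 1:50 PM to 3:50 PM is two hours.

two hours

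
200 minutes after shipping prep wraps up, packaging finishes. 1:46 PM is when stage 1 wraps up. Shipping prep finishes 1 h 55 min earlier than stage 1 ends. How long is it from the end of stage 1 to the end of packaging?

85 minutes

Shipping prep ends at 1:46 PM − 115 min = 11:51 AM.
Packaging ends at 11:51 AM + 200 min = 3:11 PM.
From 1:46 PM to 3:11 PM is 85 minutes.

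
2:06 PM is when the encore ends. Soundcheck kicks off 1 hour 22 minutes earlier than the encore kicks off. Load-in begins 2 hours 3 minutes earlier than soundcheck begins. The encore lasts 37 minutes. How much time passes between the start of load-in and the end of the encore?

242 minutes

The encore starts at 2:06 PM − 37 min = 1:29 PM.
Soundcheck starts at 1:29 PM − 82 min = 12:07 PM.
Load-in starts at 12:07 PM − 123 min = 10:04 AM.
From 10:04 AM to 2:06 PM is 242 minutes.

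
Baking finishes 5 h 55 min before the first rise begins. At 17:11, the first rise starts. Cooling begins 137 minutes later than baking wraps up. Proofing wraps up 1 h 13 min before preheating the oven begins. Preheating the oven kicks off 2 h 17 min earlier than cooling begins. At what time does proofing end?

10:03

Baking ends at 17:11 − 355 min = 11:16.
Cooling starts at 11:16 + 137 min = 13:33.
Preheating the oven starts at 13:33 − 137 min = 11:16.
Proofing ends at 11:16 − 73 min = 10:03.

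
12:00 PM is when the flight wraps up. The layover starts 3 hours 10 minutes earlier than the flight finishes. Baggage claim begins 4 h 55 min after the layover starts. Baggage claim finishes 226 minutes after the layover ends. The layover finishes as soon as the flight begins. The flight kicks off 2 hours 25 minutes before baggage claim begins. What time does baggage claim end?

3:06 PM

The layover starts at 12:00 PM − 190 min = 8:50 AM.
Baggage claim starts at 8:50 AM + 295 min = 1:45 PM.
The flight starts at 1:45 PM − 145 min = 11:20 AM.
So the layover ends at 11:20 AM.
Baggage claim ends at 11:20 AM + 226 min = 3:06 PM.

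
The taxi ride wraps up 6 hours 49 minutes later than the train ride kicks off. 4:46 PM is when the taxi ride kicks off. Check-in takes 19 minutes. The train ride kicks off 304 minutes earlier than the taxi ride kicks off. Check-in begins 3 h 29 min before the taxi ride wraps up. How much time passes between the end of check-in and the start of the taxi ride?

85 minutes

The train ride starts at 4:46 PM − 304 min = 11:42 AM.
The taxi ride ends at 11:42 AM + 409 min = 6:31 PM.
Check-in starts at 6:31 PM − 209 min = 3:02 PM.
Check-in ends at 3:02 PM + 19 min = 3:21 PM.
From 3:21 PM to 4:46 PM is 85 minutes.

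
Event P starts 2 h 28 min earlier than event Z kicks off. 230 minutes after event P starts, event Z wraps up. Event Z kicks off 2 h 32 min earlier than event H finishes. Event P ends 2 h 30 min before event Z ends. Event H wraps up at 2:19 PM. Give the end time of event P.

Event Z starts at 2:19 PM − 152 min = 11:47 AM.
Event P starts at 11:47 AM − 148 min = 9:19 AM.
Event Z ends at 9:19 AM + 230 min = 1:09 PM.
Event P ends at 1:09 PM − 150 min = 10:39 AM.

10:39 AM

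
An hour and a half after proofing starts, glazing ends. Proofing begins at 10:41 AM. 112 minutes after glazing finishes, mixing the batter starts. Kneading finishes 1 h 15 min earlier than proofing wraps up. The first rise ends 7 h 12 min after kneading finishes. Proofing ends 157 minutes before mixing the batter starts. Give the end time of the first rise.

Glazing ends at 10:41 AM + 90 min = 12:11 PM.
Mixing the batter starts at 12:11 PM + 112 min = 2:03 PM.
Proofing ends at 2:03 PM − 157 min = 11:26 AM.
Kneading ends at 11:26 AM − 75 min = 10:11 AM.
The first rise ends at 10:11 AM + 432 min = 5:23 PM.

5:23 PM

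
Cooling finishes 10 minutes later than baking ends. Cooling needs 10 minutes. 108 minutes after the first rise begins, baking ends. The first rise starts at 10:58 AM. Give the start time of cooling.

12:46 PM

Baking ends at 10:58 AM + 108 min = 12:46 PM.
Cooling ends at 12:46 PM + 10 min = 12:56 PM.
Cooling starts at 12:56 PM − 10 min = 12:46 PM.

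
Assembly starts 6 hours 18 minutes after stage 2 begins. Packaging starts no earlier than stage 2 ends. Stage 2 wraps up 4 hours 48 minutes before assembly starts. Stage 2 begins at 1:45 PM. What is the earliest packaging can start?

3:15 PM

Assembly starts at 1:45 PM + 378 min = 8:03 PM.
Stage 2 ends at 8:03 PM − 288 min = 3:15 PM.
Packaging is bounded by stage 2, so the earliest it can start is 3:15 PM.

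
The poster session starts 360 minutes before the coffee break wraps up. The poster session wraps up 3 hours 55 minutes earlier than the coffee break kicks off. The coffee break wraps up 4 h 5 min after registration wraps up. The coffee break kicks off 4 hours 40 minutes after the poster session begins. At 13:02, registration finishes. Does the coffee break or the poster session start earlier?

The coffee break ends at 13:02 + 245 min = 17:07.
The poster session starts at 17:07 − 360 min = 11:07.
The coffee break starts at 11:07 + 280 min = 15:47.
The coffee break starts at 15:47 and the poster session starts at 11:07, so the poster session is first.

the poster session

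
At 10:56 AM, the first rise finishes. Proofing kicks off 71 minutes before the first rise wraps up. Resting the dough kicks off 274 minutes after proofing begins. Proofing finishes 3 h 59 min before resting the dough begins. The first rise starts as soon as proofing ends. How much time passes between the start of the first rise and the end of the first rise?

Proofing starts at 10:56 AM − 71 min = 9:45 AM.
Resting the dough starts at 9:45 AM + 274 min = 2:19 PM.
Proofing ends at 2:19 PM − 239 min = 10:20 AM.
So the first rise starts at 10:20 AM.
From 10:20 AM to 10:56 AM is 36 minutes.

36 minutes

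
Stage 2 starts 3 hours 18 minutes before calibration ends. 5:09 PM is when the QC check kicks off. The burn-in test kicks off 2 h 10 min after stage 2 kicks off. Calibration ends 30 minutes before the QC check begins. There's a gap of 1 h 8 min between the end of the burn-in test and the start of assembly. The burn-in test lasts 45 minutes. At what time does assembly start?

Calibration ends at 5:09 PM − 30 min = 4:39 PM.
Stage 2 starts at 4:39 PM − 198 min = 1:21 PM.
The burn-in test starts at 1:21 PM + 130 min = 3:31 PM.
The burn-in test ends at 3:31 PM + 45 min = 4:16 PM.
Assembly starts at 4:16 PM + 68 min = 5:24 PM.

5:24 PM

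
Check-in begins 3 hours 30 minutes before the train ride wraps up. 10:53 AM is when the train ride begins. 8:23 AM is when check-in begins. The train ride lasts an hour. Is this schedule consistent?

Yes

The train ride ends at 10:53 AM + 60 min = 11:53 AM.
Check-in starts at 11:53 AM − 210 min = 8:23 AM.
That matches the stated 8:23 AM, so the schedule is consistent.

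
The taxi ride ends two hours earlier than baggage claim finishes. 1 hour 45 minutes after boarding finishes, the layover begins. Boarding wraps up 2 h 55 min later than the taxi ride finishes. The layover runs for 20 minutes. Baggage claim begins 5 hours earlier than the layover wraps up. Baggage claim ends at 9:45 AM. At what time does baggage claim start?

7:45 AM

The taxi ride ends at 9:45 AM − 120 min = 7:45 AM.
Boarding ends at 7:45 AM + 175 min = 10:40 AM.
The layover starts at 10:40 AM + 105 min = 12:25 PM.
The layover ends at 12:25 PM + 20 min = 12:45 PM.
Baggage claim starts at 12:45 PM − 300 min = 7:45 AM.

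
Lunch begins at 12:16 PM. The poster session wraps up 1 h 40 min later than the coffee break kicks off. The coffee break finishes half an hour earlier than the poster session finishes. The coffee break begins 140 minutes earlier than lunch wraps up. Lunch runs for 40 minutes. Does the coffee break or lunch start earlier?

the coffee break

Lunch ends at 12:16 PM + 40 min = 12:56 PM.
The coffee break starts at 12:56 PM − 140 min = 10:36 AM.
The coffee break starts at 10:36 AM and lunch starts at 12:16 PM, so the coffee break is first.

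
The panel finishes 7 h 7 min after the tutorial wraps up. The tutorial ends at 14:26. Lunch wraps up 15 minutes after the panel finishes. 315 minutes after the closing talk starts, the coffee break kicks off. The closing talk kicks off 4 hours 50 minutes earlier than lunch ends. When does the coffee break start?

22:13

The panel ends at 14:26 + 427 min = 21:33.
Lunch ends at 21:33 + 15 min = 21:48.
The closing talk starts at 21:48 − 290 min = 16:58.
The coffee break starts at 16:58 + 315 min = 22:13.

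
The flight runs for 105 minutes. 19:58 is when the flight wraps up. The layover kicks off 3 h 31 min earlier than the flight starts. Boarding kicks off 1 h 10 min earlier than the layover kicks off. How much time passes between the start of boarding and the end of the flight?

The flight starts at 19:58 − 105 min = 18:13.
The layover starts at 18:13 − 211 min = 14:42.
Boarding starts at 14:42 − 70 min = 13:32.
From 13:32 to 19:58 is 6 h 26 min.

6 h 26 min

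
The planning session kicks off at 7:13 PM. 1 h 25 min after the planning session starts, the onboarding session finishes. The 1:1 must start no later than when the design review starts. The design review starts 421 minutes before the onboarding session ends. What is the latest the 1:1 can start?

1:37 PM

The onboarding session ends at 7:13 PM + 85 min = 8:38 PM.
The design review starts at 8:38 PM − 421 min = 1:37 PM.
The 1:1 is bounded by the design review, so the latest it can start is 1:37 PM.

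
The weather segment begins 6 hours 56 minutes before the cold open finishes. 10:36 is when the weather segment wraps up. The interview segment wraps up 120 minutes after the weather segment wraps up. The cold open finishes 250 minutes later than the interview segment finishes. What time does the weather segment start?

09:50

The interview segment ends at 10:36 + 120 min = 12:36.
The cold open ends at 12:36 + 250 min = 16:46.
The weather segment starts at 16:46 − 416 min = 09:50.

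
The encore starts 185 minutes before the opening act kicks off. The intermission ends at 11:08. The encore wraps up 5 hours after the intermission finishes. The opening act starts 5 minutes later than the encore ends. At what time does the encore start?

The encore ends at 11:08 + 300 min = 16:08.
The opening act starts at 16:08 + 5 min = 16:13.
The encore starts at 16:13 − 185 min = 13:08.

13:08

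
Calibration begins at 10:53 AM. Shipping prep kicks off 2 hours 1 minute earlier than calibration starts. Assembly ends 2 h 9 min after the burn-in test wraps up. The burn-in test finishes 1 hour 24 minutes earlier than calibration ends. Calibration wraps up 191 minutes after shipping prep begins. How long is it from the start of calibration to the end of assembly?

1 h 55 min

Shipping prep starts at 10:53 AM − 121 min = 8:52 AM.
Calibration ends at 8:52 AM + 191 min = 12:03 PM.
The burn-in test ends at 12:03 PM − 84 min = 10:39 AM.
Assembly ends at 10:39 AM + 129 min = 12:48 PM.
From 10:53 AM to 12:48 PM is 1 h 55 min.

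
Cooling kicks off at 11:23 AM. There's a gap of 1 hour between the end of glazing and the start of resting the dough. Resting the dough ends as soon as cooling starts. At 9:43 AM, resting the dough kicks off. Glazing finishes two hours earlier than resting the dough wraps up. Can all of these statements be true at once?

No

Resting the dough ends at 11:23 AM.
Glazing ends at 11:23 AM − 120 min = 9:23 AM.
Resting the dough starts at 9:23 AM + 60 min = 10:23 AM.
But resting the dough is also said to start at 9:43 AM — a 40-minute conflict.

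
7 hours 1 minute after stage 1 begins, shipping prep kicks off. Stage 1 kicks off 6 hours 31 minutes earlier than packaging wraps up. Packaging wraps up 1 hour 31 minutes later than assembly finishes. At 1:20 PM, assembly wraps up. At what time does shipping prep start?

3:21 PM

Packaging ends at 1:20 PM + 91 min = 2:51 PM.
Stage 1 starts at 2:51 PM − 391 min = 8:20 AM.
Shipping prep starts at 8:20 AM + 421 min = 3:21 PM.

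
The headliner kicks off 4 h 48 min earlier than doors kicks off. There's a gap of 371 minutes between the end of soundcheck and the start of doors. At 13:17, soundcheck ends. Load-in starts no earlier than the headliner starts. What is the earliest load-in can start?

Doors starts at 13:17 + 371 min = 19:28.
The headliner starts at 19:28 − 288 min = 14:40.
Load-in is bounded by the headliner, so the earliest it can start is 14:40.

14:40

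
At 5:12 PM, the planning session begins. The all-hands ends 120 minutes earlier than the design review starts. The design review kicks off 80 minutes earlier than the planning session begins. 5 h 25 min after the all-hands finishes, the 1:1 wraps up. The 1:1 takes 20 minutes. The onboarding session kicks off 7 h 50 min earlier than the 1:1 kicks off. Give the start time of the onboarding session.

11:07 AM

The design review starts at 5:12 PM − 80 min = 3:52 PM.
The all-hands ends at 3:52 PM − 120 min = 1:52 PM.
The 1:1 ends at 1:52 PM + 325 min = 7:17 PM.
The 1:1 starts at 7:17 PM − 20 min = 6:57 PM.
The onboarding session starts at 6:57 PM − 470 min = 11:07 AM.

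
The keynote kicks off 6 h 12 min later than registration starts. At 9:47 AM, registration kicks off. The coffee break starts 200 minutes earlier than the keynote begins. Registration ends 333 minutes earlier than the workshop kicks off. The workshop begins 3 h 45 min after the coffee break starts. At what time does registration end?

The keynote starts at 9:47 AM + 372 min = 3:59 PM.
The coffee break starts at 3:59 PM − 200 min = 12:39 PM.
The workshop starts at 12:39 PM + 225 min = 4:24 PM.
Registration ends at 4:24 PM − 333 min = 10:51 AM.

10:51 AM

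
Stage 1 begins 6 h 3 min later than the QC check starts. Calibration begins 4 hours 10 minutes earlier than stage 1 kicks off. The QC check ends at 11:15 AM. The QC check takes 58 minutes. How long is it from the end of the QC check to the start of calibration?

The QC check starts at 11:15 AM − 58 min = 10:17 AM.
Stage 1 starts at 10:17 AM + 363 min = 4:20 PM.
Calibration starts at 4:20 PM − 250 min = 12:10 PM.
From 11:15 AM to 12:10 PM is 55 minutes.

55 minutes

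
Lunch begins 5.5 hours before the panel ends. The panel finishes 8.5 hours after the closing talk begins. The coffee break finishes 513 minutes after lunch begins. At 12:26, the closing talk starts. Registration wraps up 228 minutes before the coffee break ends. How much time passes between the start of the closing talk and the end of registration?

465 minutes

The panel ends at 12:26 + 510 min = 20:56.
Lunch starts at 20:56 − 330 min = 15:26.
The coffee break ends at 15:26 + 513 min = 23:59.
Registration ends at 23:59 − 228 min = 20:11.
From 12:26 to 20:11 is 465 minutes.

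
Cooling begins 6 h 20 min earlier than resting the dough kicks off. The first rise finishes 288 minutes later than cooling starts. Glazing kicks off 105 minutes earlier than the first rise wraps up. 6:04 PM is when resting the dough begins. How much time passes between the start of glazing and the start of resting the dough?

Cooling starts at 6:04 PM − 380 min = 11:44 AM.
The first rise ends at 11:44 AM + 288 min = 4:32 PM.
Glazing starts at 4:32 PM − 105 min = 2:47 PM.
From 2:47 PM to 6:04 PM is 197 minutes.

197 minutes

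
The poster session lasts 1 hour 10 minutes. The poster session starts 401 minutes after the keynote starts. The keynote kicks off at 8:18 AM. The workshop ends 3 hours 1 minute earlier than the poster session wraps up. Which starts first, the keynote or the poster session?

the keynote

The poster session starts at 8:18 AM + 401 min = 2:59 PM.
The keynote starts at 8:18 AM and the poster session starts at 2:59 PM, so the keynote is first.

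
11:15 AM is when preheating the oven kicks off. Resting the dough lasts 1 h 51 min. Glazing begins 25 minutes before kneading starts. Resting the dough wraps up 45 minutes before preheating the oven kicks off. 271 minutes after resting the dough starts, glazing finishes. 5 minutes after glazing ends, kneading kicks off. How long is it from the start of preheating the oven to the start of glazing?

Resting the dough ends at 11:15 AM − 45 min = 10:30 AM.
Resting the dough starts at 10:30 AM − 111 min = 8:39 AM.
Glazing ends at 8:39 AM + 271 min = 1:10 PM.
Kneading starts at 1:10 PM + 5 min = 1:15 PM.
Glazing starts at 1:15 PM − 25 min = 12:50 PM.
From 11:15 AM to 12:50 PM is 95 minutes.

95 minutes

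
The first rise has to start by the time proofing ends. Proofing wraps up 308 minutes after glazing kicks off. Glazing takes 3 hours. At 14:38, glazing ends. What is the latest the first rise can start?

16:46

Glazing starts at 14:38 − 180 min = 11:38.
Proofing ends at 11:38 + 308 min = 16:46.
The first rise is bounded by proofing, so the latest it can start is 16:46.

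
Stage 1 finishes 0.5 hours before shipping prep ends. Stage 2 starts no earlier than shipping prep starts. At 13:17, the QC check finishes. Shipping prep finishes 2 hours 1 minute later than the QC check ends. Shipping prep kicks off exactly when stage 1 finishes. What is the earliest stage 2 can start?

14:48

Shipping prep ends at 13:17 + 121 min = 15:18.
Stage 1 ends at 15:18 − 30 min = 14:48.
So shipping prep starts at 14:48.
Stage 2 is bounded by shipping prep, so the earliest it can start is 14:48.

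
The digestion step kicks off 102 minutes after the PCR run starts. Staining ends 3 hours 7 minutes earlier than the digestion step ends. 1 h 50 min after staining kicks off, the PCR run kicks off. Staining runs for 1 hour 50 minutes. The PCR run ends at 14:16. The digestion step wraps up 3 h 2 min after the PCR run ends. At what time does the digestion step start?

15:53

The digestion step ends at 14:16 + 182 min = 17:18.
Staining ends at 17:18 − 187 min = 14:11.
Staining starts at 14:11 − 110 min = 12:21.
The PCR run starts at 12:21 + 110 min = 14:11.
The digestion step starts at 14:11 + 102 min = 15:53.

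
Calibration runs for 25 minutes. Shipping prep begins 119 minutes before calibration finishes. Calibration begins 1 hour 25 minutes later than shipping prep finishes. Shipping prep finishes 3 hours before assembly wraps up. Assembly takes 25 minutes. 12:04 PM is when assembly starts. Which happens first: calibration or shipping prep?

shipping prep

Assembly ends at 12:04 PM + 25 min = 12:29 PM.
Shipping prep ends at 12:29 PM − 180 min = 9:29 AM.
Calibration starts at 9:29 AM + 85 min = 10:54 AM.
Calibration ends at 10:54 AM + 25 min = 11:19 AM.
Shipping prep starts at 11:19 AM − 119 min = 9:20 AM.
Calibration starts at 10:54 AM and shipping prep starts at 9:20 AM, so shipping prep is first.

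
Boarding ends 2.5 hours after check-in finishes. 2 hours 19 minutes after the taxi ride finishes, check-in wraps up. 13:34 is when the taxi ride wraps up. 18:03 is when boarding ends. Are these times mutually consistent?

Check-in ends at 13:34 + 139 min = 15:53.
Boarding ends at 15:53 + 150 min = 18:23.
But boarding is also said to end at 18:03 — a 20-minute conflict.

No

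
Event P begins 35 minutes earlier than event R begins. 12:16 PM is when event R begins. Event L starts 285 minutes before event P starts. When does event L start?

6:56 AM

Event P starts at 12:16 PM − 35 min = 11:41 AM.
Event L starts at 11:41 AM − 285 min = 6:56 AM.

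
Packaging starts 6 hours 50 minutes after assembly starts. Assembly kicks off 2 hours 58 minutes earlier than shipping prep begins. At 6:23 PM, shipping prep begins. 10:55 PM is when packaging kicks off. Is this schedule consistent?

Assembly starts at 6:23 PM − 178 min = 3:25 PM.
Packaging starts at 3:25 PM + 410 min = 10:15 PM.
But packaging is also said to start at 10:55 PM — a 40-minute conflict.

No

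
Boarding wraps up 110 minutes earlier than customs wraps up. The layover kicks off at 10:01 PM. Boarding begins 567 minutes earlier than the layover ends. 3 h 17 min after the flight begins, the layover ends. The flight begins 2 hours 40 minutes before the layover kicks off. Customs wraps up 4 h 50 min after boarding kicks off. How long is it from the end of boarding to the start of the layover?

The flight starts at 10:01 PM − 160 min = 7:21 PM.
The layover ends at 7:21 PM + 197 min = 10:38 PM.
Boarding starts at 10:38 PM − 567 min = 1:11 PM.
Customs ends at 1:11 PM + 290 min = 6:01 PM.
Boarding ends at 6:01 PM − 110 min = 4:11 PM.
From 4:11 PM to 10:01 PM is 5 h 50 min.

5 h 50 min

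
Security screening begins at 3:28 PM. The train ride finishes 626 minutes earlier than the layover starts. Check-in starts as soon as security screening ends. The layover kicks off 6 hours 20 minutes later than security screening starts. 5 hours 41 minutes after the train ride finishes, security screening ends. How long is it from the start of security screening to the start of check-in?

The layover starts at 3:28 PM + 380 min = 9:48 PM.
The train ride ends at 9:48 PM − 626 min = 11:22 AM.
Security screening ends at 11:22 AM + 341 min = 5:03 PM.
So check-in starts at 5:03 PM.
From 3:28 PM to 5:03 PM is 1 h 35 min.

1 h 35 min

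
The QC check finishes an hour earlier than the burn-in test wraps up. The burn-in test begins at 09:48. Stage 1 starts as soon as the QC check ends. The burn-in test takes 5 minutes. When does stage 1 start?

08:53

The burn-in test ends at 09:48 + 5 min = 09:53.
The QC check ends at 09:53 − 60 min = 08:53.
So stage 1 starts at 08:53.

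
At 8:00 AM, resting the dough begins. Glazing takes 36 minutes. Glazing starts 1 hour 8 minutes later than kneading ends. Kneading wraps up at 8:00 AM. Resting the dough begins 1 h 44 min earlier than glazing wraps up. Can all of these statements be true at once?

Glazing starts at 8:00 AM + 68 min = 9:08 AM.
Glazing ends at 9:08 AM + 36 min = 9:44 AM.
Resting the dough starts at 9:44 AM − 104 min = 8:00 AM.
That matches the stated 8:00 AM, so the schedule is consistent.

Yes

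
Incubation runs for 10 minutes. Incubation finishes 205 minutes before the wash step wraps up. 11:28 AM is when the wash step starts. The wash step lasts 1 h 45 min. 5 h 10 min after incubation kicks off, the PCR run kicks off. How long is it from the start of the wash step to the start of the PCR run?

The wash step ends at 11:28 AM + 105 min = 1:13 PM.
Incubation ends at 1:13 PM − 205 min = 9:48 AM.
Incubation starts at 9:48 AM − 10 min = 9:38 AM.
The PCR run starts at 9:38 AM + 310 min = 2:48 PM.
From 11:28 AM to 2:48 PM is 3 h 20 min.

3 h 20 min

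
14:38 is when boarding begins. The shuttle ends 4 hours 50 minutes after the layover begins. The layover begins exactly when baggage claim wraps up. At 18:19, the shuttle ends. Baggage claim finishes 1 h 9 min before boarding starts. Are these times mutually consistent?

Baggage claim ends at 14:38 − 69 min = 13:29.
So the layover starts at 13:29.
The shuttle ends at 13:29 + 290 min = 18:19.
That matches the stated 18:19, so the schedule is consistent.

Yes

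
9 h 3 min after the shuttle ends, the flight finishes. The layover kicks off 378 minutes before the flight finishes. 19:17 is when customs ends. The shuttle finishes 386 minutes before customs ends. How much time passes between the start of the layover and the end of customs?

3 hours 41 minutes

The shuttle ends at 19:17 − 386 min = 12:51.
The flight ends at 12:51 + 543 min = 21:54.
The layover starts at 21:54 − 378 min = 15:36.
From 15:36 to 19:17 is 3 hours 41 minutes.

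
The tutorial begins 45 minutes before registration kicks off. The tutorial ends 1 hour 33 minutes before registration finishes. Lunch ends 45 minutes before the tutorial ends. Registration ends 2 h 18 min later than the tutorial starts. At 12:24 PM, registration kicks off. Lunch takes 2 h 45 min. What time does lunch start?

8:54 AM

The tutorial starts at 12:24 PM − 45 min = 11:39 AM.
Registration ends at 11:39 AM + 138 min = 1:57 PM.
The tutorial ends at 1:57 PM − 93 min = 12:24 PM.
Lunch ends at 12:24 PM − 45 min = 11:39 AM.
Lunch starts at 11:39 AM − 165 min = 8:54 AM.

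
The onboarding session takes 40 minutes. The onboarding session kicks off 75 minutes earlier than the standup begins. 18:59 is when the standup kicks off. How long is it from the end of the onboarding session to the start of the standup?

35 minutes

The onboarding session starts at 18:59 − 75 min = 17:44.
The onboarding session ends at 17:44 + 40 min = 18:24.
From 18:24 to 18:59 is 35 minutes.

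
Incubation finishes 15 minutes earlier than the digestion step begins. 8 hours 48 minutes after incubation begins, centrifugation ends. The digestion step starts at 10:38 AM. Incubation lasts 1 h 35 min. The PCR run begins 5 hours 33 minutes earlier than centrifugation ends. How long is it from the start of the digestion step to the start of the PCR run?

Incubation ends at 10:38 AM − 15 min = 10:23 AM.
Incubation starts at 10:23 AM − 95 min = 8:48 AM.
Centrifugation ends at 8:48 AM + 528 min = 5:36 PM.
The PCR run starts at 5:36 PM − 333 min = 12:03 PM.
From 10:38 AM to 12:03 PM is 1 hour 25 minutes.

1 hour 25 minutes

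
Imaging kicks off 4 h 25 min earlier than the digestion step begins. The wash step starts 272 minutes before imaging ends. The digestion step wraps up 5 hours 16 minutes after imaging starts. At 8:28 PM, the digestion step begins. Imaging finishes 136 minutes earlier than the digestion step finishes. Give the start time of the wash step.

Imaging starts at 8:28 PM − 265 min = 4:03 PM.
The digestion step ends at 4:03 PM + 316 min = 9:19 PM.
Imaging ends at 9:19 PM − 136 min = 7:03 PM.
The wash step starts at 7:03 PM − 272 min = 2:31 PM.

2:31 PM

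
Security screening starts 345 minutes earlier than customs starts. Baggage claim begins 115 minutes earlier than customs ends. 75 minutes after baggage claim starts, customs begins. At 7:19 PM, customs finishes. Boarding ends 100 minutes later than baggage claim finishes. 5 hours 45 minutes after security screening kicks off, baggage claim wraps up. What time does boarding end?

Baggage claim starts at 7:19 PM − 115 min = 5:24 PM.
Customs starts at 5:24 PM + 75 min = 6:39 PM.
Security screening starts at 6:39 PM − 345 min = 12:54 PM.
Baggage claim ends at 12:54 PM + 345 min = 6:39 PM.
Boarding ends at 6:39 PM + 100 min = 8:19 PM.

8:19 PM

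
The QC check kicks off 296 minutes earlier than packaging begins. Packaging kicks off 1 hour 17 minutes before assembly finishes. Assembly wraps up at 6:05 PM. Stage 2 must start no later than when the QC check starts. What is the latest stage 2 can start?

Packaging starts at 6:05 PM − 77 min = 4:48 PM.
The QC check starts at 4:48 PM − 296 min = 11:52 AM.
Stage 2 is bounded by the QC check, so the latest it can start is 11:52 AM.

11:52 AM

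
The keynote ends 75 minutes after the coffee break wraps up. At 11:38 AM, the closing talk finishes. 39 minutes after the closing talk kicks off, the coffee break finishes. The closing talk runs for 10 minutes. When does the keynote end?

The closing talk starts at 11:38 AM − 10 min = 11:28 AM.
The coffee break ends at 11:28 AM + 39 min = 12:07 PM.
The keynote ends at 12:07 PM + 75 min = 1:22 PM.

1:22 PM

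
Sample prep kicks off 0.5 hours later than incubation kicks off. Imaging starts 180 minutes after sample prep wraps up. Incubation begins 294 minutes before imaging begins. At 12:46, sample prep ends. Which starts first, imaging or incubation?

Imaging starts at 12:46 + 180 min = 15:46.
Incubation starts at 15:46 − 294 min = 10:52.
Imaging starts at 15:46 and incubation starts at 10:52, so incubation is first.

incubation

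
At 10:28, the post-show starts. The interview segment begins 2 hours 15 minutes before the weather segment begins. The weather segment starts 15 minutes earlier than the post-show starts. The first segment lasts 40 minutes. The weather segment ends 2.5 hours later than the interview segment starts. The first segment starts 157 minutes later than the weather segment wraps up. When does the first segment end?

13:45

The weather segment starts at 10:28 − 15 min = 10:13.
The interview segment starts at 10:13 − 135 min = 07:58.
The weather segment ends at 07:58 + 150 min = 10:28.
The first segment starts at 10:28 + 157 min = 13:05.
The first segment ends at 13:05 + 40 min = 13:45.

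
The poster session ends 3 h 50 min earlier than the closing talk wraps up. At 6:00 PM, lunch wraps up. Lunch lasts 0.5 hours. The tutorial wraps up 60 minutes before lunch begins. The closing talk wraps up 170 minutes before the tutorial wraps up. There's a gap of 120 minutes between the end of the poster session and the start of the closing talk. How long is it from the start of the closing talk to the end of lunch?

6 h 10 min

Lunch starts at 6:00 PM − 30 min = 5:30 PM.
The tutorial ends at 5:30 PM − 60 min = 4:30 PM.
The closing talk ends at 4:30 PM − 170 min = 1:40 PM.
The poster session ends at 1:40 PM − 230 min = 9:50 AM.
The closing talk starts at 9:50 AM + 120 min = 11:50 AM.
From 11:50 AM to 6:00 PM is 6 h 10 min.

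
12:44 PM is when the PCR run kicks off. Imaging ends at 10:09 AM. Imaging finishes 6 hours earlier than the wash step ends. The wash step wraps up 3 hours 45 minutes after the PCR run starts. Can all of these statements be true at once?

The wash step ends at 12:44 PM + 225 min = 4:29 PM.
Imaging ends at 4:29 PM − 360 min = 10:29 AM.
But imaging is also said to end at 10:09 AM — a 20-minute conflict.

No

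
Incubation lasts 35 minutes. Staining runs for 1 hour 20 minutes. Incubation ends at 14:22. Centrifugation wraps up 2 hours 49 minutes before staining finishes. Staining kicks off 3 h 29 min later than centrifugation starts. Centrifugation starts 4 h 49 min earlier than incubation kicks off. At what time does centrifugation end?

10:58

Incubation starts at 14:22 − 35 min = 13:47.
Centrifugation starts at 13:47 − 289 min = 08:58.
Staining starts at 08:58 + 209 min = 12:27.
Staining ends at 12:27 + 80 min = 13:47.
Centrifugation ends at 13:47 − 169 min = 10:58.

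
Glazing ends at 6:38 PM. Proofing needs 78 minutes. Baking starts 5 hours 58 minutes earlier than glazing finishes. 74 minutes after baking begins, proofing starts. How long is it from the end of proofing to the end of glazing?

3 hours 26 minutes

Baking starts at 6:38 PM − 358 min = 12:40 PM.
Proofing starts at 12:40 PM + 74 min = 1:54 PM.
Proofing ends at 1:54 PM + 78 min = 3:12 PM.
From 3:12 PM to 6:38 PM is 3 hours 26 minutes.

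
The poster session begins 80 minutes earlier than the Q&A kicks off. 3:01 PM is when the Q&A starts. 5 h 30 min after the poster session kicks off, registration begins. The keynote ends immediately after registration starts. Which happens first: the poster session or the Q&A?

The poster session starts at 3:01 PM − 80 min = 1:41 PM.
The poster session starts at 1:41 PM and the Q&A starts at 3:01 PM, so the poster session is first.

the poster session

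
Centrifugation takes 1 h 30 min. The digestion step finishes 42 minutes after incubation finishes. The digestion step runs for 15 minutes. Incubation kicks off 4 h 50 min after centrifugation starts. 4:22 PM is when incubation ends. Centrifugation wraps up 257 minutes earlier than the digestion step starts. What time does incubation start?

The digestion step ends at 4:22 PM + 42 min = 5:04 PM.
The digestion step starts at 5:04 PM − 15 min = 4:49 PM.
Centrifugation ends at 4:49 PM − 257 min = 12:32 PM.
Centrifugation starts at 12:32 PM − 90 min = 11:02 AM.
Incubation starts at 11:02 AM + 290 min = 3:52 PM.

3:52 PM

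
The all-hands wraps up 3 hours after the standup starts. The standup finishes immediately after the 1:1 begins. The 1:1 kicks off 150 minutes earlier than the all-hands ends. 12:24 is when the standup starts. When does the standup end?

The all-hands ends at 12:24 + 180 min = 15:24.
The 1:1 starts at 15:24 − 150 min = 12:54.
So the standup ends at 12:54.

12:54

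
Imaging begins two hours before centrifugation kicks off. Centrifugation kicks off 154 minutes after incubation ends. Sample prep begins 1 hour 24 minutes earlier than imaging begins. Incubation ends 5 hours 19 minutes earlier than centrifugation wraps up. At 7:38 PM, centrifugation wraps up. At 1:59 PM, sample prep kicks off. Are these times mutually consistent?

No

Incubation ends at 7:38 PM − 319 min = 2:19 PM.
Centrifugation starts at 2:19 PM + 154 min = 4:53 PM.
Imaging starts at 4:53 PM − 120 min = 2:53 PM.
Sample prep starts at 2:53 PM − 84 min = 1:29 PM.
But sample prep is also said to start at 1:59 PM — a 30-minute conflict.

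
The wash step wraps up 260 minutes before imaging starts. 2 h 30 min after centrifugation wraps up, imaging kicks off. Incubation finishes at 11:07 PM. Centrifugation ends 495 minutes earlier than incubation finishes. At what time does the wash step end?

Centrifugation ends at 11:07 PM − 495 min = 2:52 PM.
Imaging starts at 2:52 PM + 150 min = 5:22 PM.
The wash step ends at 5:22 PM − 260 min = 1:02 PM.

1:02 PM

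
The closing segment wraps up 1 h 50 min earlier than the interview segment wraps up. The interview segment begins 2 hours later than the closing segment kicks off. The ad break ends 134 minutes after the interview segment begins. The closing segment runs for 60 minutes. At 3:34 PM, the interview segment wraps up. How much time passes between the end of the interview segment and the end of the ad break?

84 minutes

The closing segment ends at 3:34 PM − 110 min = 1:44 PM.
The closing segment starts at 1:44 PM − 60 min = 12:44 PM.
The interview segment starts at 12:44 PM + 120 min = 2:44 PM.
The ad break ends at 2:44 PM + 134 min = 4:58 PM.
From 3:34 PM to 4:58 PM is 84 minutes.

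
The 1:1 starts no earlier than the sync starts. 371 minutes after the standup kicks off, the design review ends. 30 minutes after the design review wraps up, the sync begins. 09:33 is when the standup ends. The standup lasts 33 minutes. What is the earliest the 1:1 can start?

The standup starts at 09:33 − 33 min = 09:00.
The design review ends at 09:00 + 371 min = 15:11.
The sync starts at 15:11 + 30 min = 15:41.
The 1:1 is bounded by the sync, so the earliest it can start is 15:41.

15:41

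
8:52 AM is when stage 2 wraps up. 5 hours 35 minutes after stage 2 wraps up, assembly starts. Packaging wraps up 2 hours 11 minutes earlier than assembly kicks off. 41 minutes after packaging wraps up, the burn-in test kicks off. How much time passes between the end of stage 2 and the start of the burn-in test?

4 h 5 min

Assembly starts at 8:52 AM + 335 min = 2:27 PM.
Packaging ends at 2:27 PM − 131 min = 12:16 PM.
The burn-in test starts at 12:16 PM + 41 min = 12:57 PM.
From 8:52 AM to 12:57 PM is 4 h 5 min.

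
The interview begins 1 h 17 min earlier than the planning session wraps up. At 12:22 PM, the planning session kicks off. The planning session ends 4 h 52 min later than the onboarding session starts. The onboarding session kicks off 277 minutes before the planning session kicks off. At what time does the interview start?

11:20 AM

The onboarding session starts at 12:22 PM − 277 min = 7:45 AM.
The planning session ends at 7:45 AM + 292 min = 12:37 PM.
The interview starts at 12:37 PM − 77 min = 11:20 AM.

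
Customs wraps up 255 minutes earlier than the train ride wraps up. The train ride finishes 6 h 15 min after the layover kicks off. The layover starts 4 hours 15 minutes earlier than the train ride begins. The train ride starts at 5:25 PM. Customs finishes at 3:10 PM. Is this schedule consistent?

Yes

The layover starts at 5:25 PM − 255 min = 1:10 PM.
The train ride ends at 1:10 PM + 375 min = 7:25 PM.
Customs ends at 7:25 PM − 255 min = 3:10 PM.
That matches the stated 3:10 PM, so the schedule is consistent.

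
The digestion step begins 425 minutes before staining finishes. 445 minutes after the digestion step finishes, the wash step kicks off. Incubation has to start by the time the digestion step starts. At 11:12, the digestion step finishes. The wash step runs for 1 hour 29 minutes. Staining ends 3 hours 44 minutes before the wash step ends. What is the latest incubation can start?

The wash step starts at 11:12 + 445 min = 18:37.
The wash step ends at 18:37 + 89 min = 20:06.
Staining ends at 20:06 − 224 min = 16:22.
The digestion step starts at 16:22 − 425 min = 09:17.
Incubation is bounded by the digestion step, so the latest it can start is 09:17.

09:17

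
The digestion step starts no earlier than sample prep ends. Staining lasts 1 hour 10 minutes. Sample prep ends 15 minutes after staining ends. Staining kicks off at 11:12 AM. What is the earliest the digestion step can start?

Staining ends at 11:12 AM + 70 min = 12:22 PM.
Sample prep ends at 12:22 PM + 15 min = 12:37 PM.
The digestion step is bounded by sample prep, so the earliest it can start is 12:37 PM.

12:37 PM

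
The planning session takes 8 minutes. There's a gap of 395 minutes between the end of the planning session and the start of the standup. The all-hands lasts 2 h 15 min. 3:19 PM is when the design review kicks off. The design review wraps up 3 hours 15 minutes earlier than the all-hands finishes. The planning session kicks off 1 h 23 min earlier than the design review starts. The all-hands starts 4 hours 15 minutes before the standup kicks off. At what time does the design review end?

The planning session starts at 3:19 PM − 83 min = 1:56 PM.
The planning session ends at 1:56 PM + 8 min = 2:04 PM.
The standup starts at 2:04 PM + 395 min = 8:39 PM.
The all-hands starts at 8:39 PM − 255 min = 4:24 PM.
The all-hands ends at 4:24 PM + 135 min = 6:39 PM.
The design review ends at 6:39 PM − 195 min = 3:24 PM.

3:24 PM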